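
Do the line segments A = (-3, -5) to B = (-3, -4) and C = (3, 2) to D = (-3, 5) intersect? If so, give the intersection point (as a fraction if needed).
No (intersection of containing lines falls outside at least one segment)

Parametrize and solve: t = 10, s = 1. At least one of these is outside [0, 1], so the segments do not intersect.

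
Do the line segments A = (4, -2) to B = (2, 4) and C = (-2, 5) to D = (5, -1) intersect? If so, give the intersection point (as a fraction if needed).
Yes; intersection at (47/15, 3/5) (t = 13/30 on AB, s = 11/15 on CD)

Parametrize AB as A + t(B − A) = (4 + -2 t, -2 + 6 t) and CD as C + s(D − C) = (-2 + 7 s, 5 + -6 s). Solve the linear system for (t, s). Determinant = 30 ≠ 0, so a unique intersection of the containing lines exists. Solution: t = 13/30, s = 11/15 — both in [0, 1], so the segments cross. Intersection point: (47/15, 3/5).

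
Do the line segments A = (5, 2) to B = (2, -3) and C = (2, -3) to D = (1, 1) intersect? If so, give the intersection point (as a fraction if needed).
Yes; intersection at (2, -3) (t = 1 on AB, s = 0 on CD)

Parametrize AB as A + t(B − A) = (5 + -3 t, 2 + -5 t) and CD as C + s(D − C) = (2 + -1 s, -3 + 4 s). Solve the linear system for (t, s). Determinant = 17 ≠ 0, so a unique intersection of the containing lines exists. Solution: t = 1, s = 0 — both in [0, 1], so the segments cross. Intersection point: (2, -3).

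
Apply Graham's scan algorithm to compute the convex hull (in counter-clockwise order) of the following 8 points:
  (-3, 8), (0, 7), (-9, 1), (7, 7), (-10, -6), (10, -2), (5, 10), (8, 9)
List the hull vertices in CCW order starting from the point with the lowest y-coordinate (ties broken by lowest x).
Hull (CCW) = [(-10, -6), (10, -2), (8, 9), (5, 10), (-3, 8), (-9, 1)]

Graham scan procedure:
  1. Find the pivot p₀ = point with lowest y (tie → lowest x): (-10, -6).
  2. Sort the remaining points by polar angle around p₀.
  3. Walk through sorted points, maintaining a stack; pop the top while the last three entries make a non-left turn (cross product ≤ 0).
  4. Final stack is the convex hull in CCW order: (-10, -6), (10, -2), (8, 9), (5, 10), (-3, 8), (-9, 1).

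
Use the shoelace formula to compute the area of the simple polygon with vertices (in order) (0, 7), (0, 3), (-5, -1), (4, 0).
Area = 47/2

Shoelace formula: Area = (1/2) |Σ_i (x_i · y_{i+1} − x_{i+1} · y_i)| (indices mod n). Compute each cross term:
  (0)(3) − (0)(7) = 0
  (0)(-1) − (-5)(3) = 15
  (-5)(0) − (4)(-1) = 4
  (4)(7) − (0)(0) = 28
Sum = 47, so (signed) Area = 47/2 = 47/2, |Area| = 47/2.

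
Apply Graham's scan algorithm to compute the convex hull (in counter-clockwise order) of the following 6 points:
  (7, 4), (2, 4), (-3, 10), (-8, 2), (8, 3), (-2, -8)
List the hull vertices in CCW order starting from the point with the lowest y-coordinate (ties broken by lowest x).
Hull (CCW) = [(-2, -8), (8, 3), (7, 4), (-3, 10), (-8, 2)]

Graham scan procedure:
  1. Find the pivot p₀ = point with lowest y (tie → lowest x): (-2, -8).
  2. Sort the remaining points by polar angle around p₀.
  3. Walk through sorted points, maintaining a stack; pop the top while the last three entries make a non-left turn (cross product ≤ 0).
  4. Final stack is the convex hull in CCW order: (-2, -8), (8, 3), (7, 4), (-3, 10), (-8, 2).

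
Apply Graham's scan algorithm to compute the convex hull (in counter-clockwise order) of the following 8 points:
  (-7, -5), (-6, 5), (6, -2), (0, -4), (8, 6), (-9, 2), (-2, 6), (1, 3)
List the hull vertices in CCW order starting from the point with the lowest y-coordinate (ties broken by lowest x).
Hull (CCW) = [(-7, -5), (0, -4), (6, -2), (8, 6), (-2, 6), (-6, 5), (-9, 2)]

Graham scan procedure:
  1. Find the pivot p₀ = point with lowest y (tie → lowest x): (-7, -5).
  2. Sort the remaining points by polar angle around p₀.
  3. Walk through sorted points, maintaining a stack; pop the top while the last three entries make a non-left turn (cross product ≤ 0).
  4. Final stack is the convex hull in CCW order: (-7, -5), (0, -4), (6, -2), (8, 6), (-2, 6), (-6, 5), (-9, 2).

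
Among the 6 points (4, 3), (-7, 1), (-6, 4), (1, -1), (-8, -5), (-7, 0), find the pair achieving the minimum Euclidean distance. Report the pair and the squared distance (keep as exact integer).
Pair = ((-7, 1), (-7, 0)); squared distance = 1

Compute all C(6, 2) = 15 pairwise squared distances (x_i − x_j)² + (y_i − y_j)². The minimum is 1, attained by the pair ((-7, 1), (-7, 0)).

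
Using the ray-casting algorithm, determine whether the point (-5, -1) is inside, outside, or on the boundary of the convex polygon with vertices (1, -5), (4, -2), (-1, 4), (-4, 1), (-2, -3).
The point (-5, -1) lies strictly outside the polygon

Cast a horizontal ray to the right from the query point and count how many polygon edges it crosses (each edge strictly once or zero times, handled with the usual half-open convention). 
Parity of crossings → even ⇒ outside.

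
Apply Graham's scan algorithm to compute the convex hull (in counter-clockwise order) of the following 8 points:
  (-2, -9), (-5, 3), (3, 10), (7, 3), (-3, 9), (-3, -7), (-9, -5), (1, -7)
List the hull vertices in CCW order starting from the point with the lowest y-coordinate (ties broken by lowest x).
Hull (CCW) = [(-2, -9), (1, -7), (7, 3), (3, 10), (-3, 9), (-9, -5)]

Graham scan procedure:
  1. Find the pivot p₀ = point with lowest y (tie → lowest x): (-2, -9).
  2. Sort the remaining points by polar angle around p₀.
  3. Walk through sorted points, maintaining a stack; pop the top while the last three entries make a non-left turn (cross product ≤ 0).
  4. Final stack is the convex hull in CCW order: (-2, -9), (1, -7), (7, 3), (3, 10), (-3, 9), (-9, -5).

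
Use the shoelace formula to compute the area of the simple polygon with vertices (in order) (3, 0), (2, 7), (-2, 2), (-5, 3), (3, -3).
Area = 29

Shoelace formula: Area = (1/2) |Σ_i (x_i · y_{i+1} − x_{i+1} · y_i)| (indices mod n). Compute each cross term:
  (3)(7) − (2)(0) = 21
  (2)(2) − (-2)(7) = 18
  (-2)(3) − (-5)(2) = 4
  (-5)(-3) − (3)(3) = 6
  (3)(0) − (3)(-3) = 9
Sum = 58, so (signed) Area = 58/2 = 29, |Area| = 29.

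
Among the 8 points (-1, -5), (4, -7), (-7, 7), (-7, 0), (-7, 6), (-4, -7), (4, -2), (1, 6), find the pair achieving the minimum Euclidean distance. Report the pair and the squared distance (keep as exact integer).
Pair = ((-7, 7), (-7, 6)); squared distance = 1

Compute all C(8, 2) = 28 pairwise squared distances (x_i − x_j)² + (y_i − y_j)². The minimum is 1, attained by the pair ((-7, 7), (-7, 6)).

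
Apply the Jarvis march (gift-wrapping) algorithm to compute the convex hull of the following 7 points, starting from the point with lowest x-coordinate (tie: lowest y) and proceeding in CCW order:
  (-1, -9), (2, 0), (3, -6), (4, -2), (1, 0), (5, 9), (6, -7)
Hull (CCW) = [(-1, -9), (6, -7), (5, 9), (1, 0)]

Jarvis march: at each step, from the current hull vertex p, select the next vertex q as the point such that every other point lies strictly to the left of (or on) the directed line p → q. (Equivalently: for every other point r, the cross product (q − p) × (r − p) ≥ 0.)
Starting point (lowest x, tie lowest y): (-1, -9). Wrap until returning to start. Resulting hull: (-1, -9), (6, -7), (5, 9), (1, 0).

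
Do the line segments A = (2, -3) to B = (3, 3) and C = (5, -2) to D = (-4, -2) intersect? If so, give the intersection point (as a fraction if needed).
Yes; intersection at (13/6, -2) (t = 1/6 on AB, s = 17/54 on CD)

Parametrize AB as A + t(B − A) = (2 + 1 t, -3 + 6 t) and CD as C + s(D − C) = (5 + -9 s, -2 + 0 s). Solve the linear system for (t, s). Determinant = -54 ≠ 0, so a unique intersection of the containing lines exists. Solution: t = 1/6, s = 17/54 — both in [0, 1], so the segments cross. Intersection point: (13/6, -2).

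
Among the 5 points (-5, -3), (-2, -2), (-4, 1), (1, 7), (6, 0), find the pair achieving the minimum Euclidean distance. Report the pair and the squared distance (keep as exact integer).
Pair = ((-5, -3), (-2, -2)); squared distance = 10

Compute all C(5, 2) = 10 pairwise squared distances (x_i − x_j)² + (y_i − y_j)². The minimum is 10, attained by the pair ((-5, -3), (-2, -2)).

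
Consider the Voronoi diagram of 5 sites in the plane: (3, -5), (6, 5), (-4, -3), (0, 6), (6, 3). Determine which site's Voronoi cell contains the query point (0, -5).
Nearest site = (3, -5)

The Voronoi cell of site s contains exactly those query points closer to s than to any other site. Compute squared distances from q = (0, -5) to each site:
  (3 − 0)² + (-5 − -5)² = 9
  (-4 − 0)² + (-3 − -5)² = 20
  (6 − 0)² + (3 − -5)² = 100
  (0 − 0)² + (6 − -5)² = 121
  (6 − 0)² + (5 − -5)² = 136
Minimum is attained by (3, -5), so q lies in its Voronoi cell.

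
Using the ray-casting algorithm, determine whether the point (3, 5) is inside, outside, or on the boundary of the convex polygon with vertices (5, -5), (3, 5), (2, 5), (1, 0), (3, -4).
The point (3, 5) lies on the polygon boundary

Boundary check: the query satisfies the collinearity and bounding-box conditions for some polygon edge, so it lies exactly on the boundary.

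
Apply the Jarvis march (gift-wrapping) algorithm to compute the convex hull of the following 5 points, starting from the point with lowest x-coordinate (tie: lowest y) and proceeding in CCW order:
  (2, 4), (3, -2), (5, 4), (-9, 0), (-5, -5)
Hull (CCW) = [(-9, 0), (-5, -5), (3, -2), (5, 4), (2, 4)]

Jarvis march: at each step, from the current hull vertex p, select the next vertex q as the point such that every other point lies strictly to the left of (or on) the directed line p → q. (Equivalently: for every other point r, the cross product (q − p) × (r − p) ≥ 0.)
Starting point (lowest x, tie lowest y): (-9, 0). Wrap until returning to start. Resulting hull: (-9, 0), (-5, -5), (3, -2), (5, 4), (2, 4).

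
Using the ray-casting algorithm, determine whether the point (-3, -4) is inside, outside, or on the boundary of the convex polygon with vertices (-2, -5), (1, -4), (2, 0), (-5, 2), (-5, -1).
The point (-3, -4) lies strictly outside the polygon

Cast a horizontal ray to the right from the query point and count how many polygon edges it crosses (each edge strictly once or zero times, handled with the usual half-open convention). 
Parity of crossings → even ⇒ outside.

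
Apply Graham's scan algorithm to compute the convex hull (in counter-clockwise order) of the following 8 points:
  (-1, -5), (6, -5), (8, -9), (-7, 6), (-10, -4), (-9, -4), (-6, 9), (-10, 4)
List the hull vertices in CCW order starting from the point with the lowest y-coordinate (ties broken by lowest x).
Hull (CCW) = [(8, -9), (6, -5), (-6, 9), (-10, 4), (-10, -4)]

Graham scan procedure:
  1. Find the pivot p₀ = point with lowest y (tie → lowest x): (8, -9).
  2. Sort the remaining points by polar angle around p₀.
  3. Walk through sorted points, maintaining a stack; pop the top while the last three entries make a non-left turn (cross product ≤ 0).
  4. Final stack is the convex hull in CCW order: (8, -9), (6, -5), (-6, 9), (-10, 4), (-10, -4).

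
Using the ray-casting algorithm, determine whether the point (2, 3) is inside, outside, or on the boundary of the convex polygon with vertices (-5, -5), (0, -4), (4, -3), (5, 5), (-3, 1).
The point (2, 3) lies strictly inside the polygon

Cast a horizontal ray to the right from the query point and count how many polygon edges it crosses (each edge strictly once or zero times, handled with the usual half-open convention). 
Parity of crossings → odd ⇒ inside.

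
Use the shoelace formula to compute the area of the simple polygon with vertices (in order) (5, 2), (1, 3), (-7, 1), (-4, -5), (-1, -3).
Area = 47

Shoelace formula: Area = (1/2) |Σ_i (x_i · y_{i+1} − x_{i+1} · y_i)| (indices mod n). Compute each cross term:
  (5)(3) − (1)(2) = 13
  (1)(1) − (-7)(3) = 22
  (-7)(-5) − (-4)(1) = 39
  (-4)(-3) − (-1)(-5) = 7
  (-1)(2) − (5)(-3) = 13
Sum = 94, so (signed) Area = 94/2 = 47, |Area| = 47.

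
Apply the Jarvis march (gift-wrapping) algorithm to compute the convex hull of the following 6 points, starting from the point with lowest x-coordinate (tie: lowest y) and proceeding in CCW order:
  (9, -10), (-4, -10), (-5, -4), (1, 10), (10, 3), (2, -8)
Hull (CCW) = [(-5, -4), (-4, -10), (9, -10), (10, 3), (1, 10)]

Jarvis march: at each step, from the current hull vertex p, select the next vertex q as the point such that every other point lies strictly to the left of (or on) the directed line p → q. (Equivalently: for every other point r, the cross product (q − p) × (r − p) ≥ 0.)
Starting point (lowest x, tie lowest y): (-5, -4). Wrap until returning to start. Resulting hull: (-5, -4), (-4, -10), (9, -10), (10, 3), (1, 10).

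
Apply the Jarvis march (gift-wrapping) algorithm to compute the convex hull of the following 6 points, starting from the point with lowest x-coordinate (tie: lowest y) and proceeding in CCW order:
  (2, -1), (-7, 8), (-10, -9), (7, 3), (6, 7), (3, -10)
Hull (CCW) = [(-10, -9), (3, -10), (7, 3), (6, 7), (-7, 8)]

Jarvis march: at each step, from the current hull vertex p, select the next vertex q as the point such that every other point lies strictly to the left of (or on) the directed line p → q. (Equivalently: for every other point r, the cross product (q − p) × (r − p) ≥ 0.)
Starting point (lowest x, tie lowest y): (-10, -9). Wrap until returning to start. Resulting hull: (-10, -9), (3, -10), (7, 3), (6, 7), (-7, 8).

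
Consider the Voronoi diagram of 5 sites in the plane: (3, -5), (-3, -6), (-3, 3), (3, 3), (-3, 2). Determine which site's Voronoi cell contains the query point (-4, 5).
Nearest site = (-3, 3)

The Voronoi cell of site s contains exactly those query points closer to s than to any other site. Compute squared distances from q = (-4, 5) to each site:
  (-3 − -4)² + (3 − 5)² = 5
  (-3 − -4)² + (2 − 5)² = 10
  (3 − -4)² + (3 − 5)² = 53
  (-3 − -4)² + (-6 − 5)² = 122
  (3 − -4)² + (-5 − 5)² = 149
Minimum is attained by (-3, 3), so q lies in its Voronoi cell.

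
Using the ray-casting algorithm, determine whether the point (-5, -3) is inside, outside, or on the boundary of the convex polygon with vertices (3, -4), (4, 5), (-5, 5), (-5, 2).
The point (-5, -3) lies strictly outside the polygon

Cast a horizontal ray to the right from the query point and count how many polygon edges it crosses (each edge strictly once or zero times, handled with the usual half-open convention). 
Parity of crossings → even ⇒ outside.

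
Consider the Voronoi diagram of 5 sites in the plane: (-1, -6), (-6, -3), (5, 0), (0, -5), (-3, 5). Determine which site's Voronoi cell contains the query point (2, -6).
Nearest site = (0, -5)

The Voronoi cell of site s contains exactly those query points closer to s than to any other site. Compute squared distances from q = (2, -6) to each site:
  (0 − 2)² + (-5 − -6)² = 5
  (-1 − 2)² + (-6 − -6)² = 9
  (5 − 2)² + (0 − -6)² = 45
  (-6 − 2)² + (-3 − -6)² = 73
  (-3 − 2)² + (5 − -6)² = 146
Minimum is attained by (0, -5), so q lies in its Voronoi cell.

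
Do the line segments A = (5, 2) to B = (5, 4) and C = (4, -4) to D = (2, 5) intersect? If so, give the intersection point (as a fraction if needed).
No (intersection of containing lines falls outside at least one segment)

Parametrize and solve: t = -21/4, s = -1/2. At least one of these is outside [0, 1], so the segments do not intersect.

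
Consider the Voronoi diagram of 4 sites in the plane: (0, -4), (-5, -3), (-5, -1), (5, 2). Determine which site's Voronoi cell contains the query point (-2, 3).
Nearest site = (-5, -1)

The Voronoi cell of site s contains exactly those query points closer to s than to any other site. Compute squared distances from q = (-2, 3) to each site:
  (-5 − -2)² + (-1 − 3)² = 25
  (-5 − -2)² + (-3 − 3)² = 45
  (5 − -2)² + (2 − 3)² = 50
  (0 − -2)² + (-4 − 3)² = 53
Minimum is attained by (-5, -1), so q lies in its Voronoi cell.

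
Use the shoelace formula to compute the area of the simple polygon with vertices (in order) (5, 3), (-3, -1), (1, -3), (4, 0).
Area = 19

Shoelace formula: Area = (1/2) |Σ_i (x_i · y_{i+1} − x_{i+1} · y_i)| (indices mod n). Compute each cross term:
  (5)(-1) − (-3)(3) = 4
  (-3)(-3) − (1)(-1) = 10
  (1)(0) − (4)(-3) = 12
  (4)(3) − (5)(0) = 12
Sum = 38, so (signed) Area = 38/2 = 19, |Area| = 19.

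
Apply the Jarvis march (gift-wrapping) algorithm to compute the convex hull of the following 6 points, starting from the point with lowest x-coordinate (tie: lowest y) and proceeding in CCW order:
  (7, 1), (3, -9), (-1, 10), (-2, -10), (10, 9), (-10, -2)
Hull (CCW) = [(-10, -2), (-2, -10), (3, -9), (7, 1), (10, 9), (-1, 10)]

Jarvis march: at each step, from the current hull vertex p, select the next vertex q as the point such that every other point lies strictly to the left of (or on) the directed line p → q. (Equivalently: for every other point r, the cross product (q − p) × (r − p) ≥ 0.)
Starting point (lowest x, tie lowest y): (-10, -2). Wrap until returning to start. Resulting hull: (-10, -2), (-2, -10), (3, -9), (7, 1), (10, 9), (-1, 10).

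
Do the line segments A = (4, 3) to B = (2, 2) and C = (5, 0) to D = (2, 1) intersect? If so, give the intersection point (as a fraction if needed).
No (intersection of containing lines falls outside at least one segment)

Parametrize and solve: t = 8/5, s = 7/5. At least one of these is outside [0, 1], so the segments do not intersect.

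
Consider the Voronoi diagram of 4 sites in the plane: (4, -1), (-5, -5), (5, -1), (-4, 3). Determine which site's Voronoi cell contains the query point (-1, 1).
Nearest site = (-4, 3)

The Voronoi cell of site s contains exactly those query points closer to s than to any other site. Compute squared distances from q = (-1, 1) to each site:
  (-4 − -1)² + (3 − 1)² = 13
  (4 − -1)² + (-1 − 1)² = 29
  (5 − -1)² + (-1 − 1)² = 40
  (-5 − -1)² + (-5 − 1)² = 52
Minimum is attained by (-4, 3), so q lies in its Voronoi cell.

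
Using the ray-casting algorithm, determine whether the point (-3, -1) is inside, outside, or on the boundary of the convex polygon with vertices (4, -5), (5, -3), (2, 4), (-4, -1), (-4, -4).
The point (-3, -1) lies strictly inside the polygon

Cast a horizontal ray to the right from the query point and count how many polygon edges it crosses (each edge strictly once or zero times, handled with the usual half-open convention). 
Parity of crossings → odd ⇒ inside.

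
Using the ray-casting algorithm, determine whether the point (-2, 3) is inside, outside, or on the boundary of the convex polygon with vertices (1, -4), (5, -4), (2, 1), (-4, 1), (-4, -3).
The point (-2, 3) lies strictly outside the polygon

Cast a horizontal ray to the right from the query point and count how many polygon edges it crosses (each edge strictly once or zero times, handled with the usual half-open convention). 
Parity of crossings → even ⇒ outside.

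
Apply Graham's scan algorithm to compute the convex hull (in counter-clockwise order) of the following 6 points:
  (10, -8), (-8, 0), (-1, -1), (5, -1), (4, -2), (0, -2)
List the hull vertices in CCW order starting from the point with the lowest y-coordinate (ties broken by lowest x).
Hull (CCW) = [(10, -8), (5, -1), (-8, 0)]

Graham scan procedure:
  1. Find the pivot p₀ = point with lowest y (tie → lowest x): (10, -8).
  2. Sort the remaining points by polar angle around p₀.
  3. Walk through sorted points, maintaining a stack; pop the top while the last three entries make a non-left turn (cross product ≤ 0).
  4. Final stack is the convex hull in CCW order: (10, -8), (5, -1), (-8, 0).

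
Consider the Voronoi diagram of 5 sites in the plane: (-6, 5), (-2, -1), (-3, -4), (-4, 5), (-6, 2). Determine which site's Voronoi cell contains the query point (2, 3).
Nearest site = (-2, -1)

The Voronoi cell of site s contains exactly those query points closer to s than to any other site. Compute squared distances from q = (2, 3) to each site:
  (-2 − 2)² + (-1 − 3)² = 32
  (-4 − 2)² + (5 − 3)² = 40
  (-6 − 2)² + (2 − 3)² = 65
  (-6 − 2)² + (5 − 3)² = 68
  (-3 − 2)² + (-4 − 3)² = 74
Minimum is attained by (-2, -1), so q lies in its Voronoi cell.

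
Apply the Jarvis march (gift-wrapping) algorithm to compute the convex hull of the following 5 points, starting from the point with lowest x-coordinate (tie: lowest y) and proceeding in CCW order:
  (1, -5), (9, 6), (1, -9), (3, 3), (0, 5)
Hull (CCW) = [(0, 5), (1, -9), (9, 6)]

Jarvis march: at each step, from the current hull vertex p, select the next vertex q as the point such that every other point lies strictly to the left of (or on) the directed line p → q. (Equivalently: for every other point r, the cross product (q − p) × (r − p) ≥ 0.)
Starting point (lowest x, tie lowest y): (0, 5). Wrap until returning to start. Resulting hull: (0, 5), (1, -9), (9, 6).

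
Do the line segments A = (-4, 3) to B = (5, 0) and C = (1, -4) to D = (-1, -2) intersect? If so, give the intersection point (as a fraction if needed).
No (intersection of containing lines falls outside at least one segment)

Parametrize and solve: t = -1/3, s = 4. At least one of these is outside [0, 1], so the segments do not intersect.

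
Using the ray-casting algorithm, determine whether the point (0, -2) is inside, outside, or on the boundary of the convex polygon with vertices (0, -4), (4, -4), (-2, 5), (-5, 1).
The point (0, -2) lies strictly inside the polygon

Cast a horizontal ray to the right from the query point and count how many polygon edges it crosses (each edge strictly once or zero times, handled with the usual half-open convention). 
Parity of crossings → odd ⇒ inside.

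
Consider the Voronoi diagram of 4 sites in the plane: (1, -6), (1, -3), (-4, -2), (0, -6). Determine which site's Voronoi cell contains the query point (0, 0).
Nearest site = (1, -3)

The Voronoi cell of site s contains exactly those query points closer to s than to any other site. Compute squared distances from q = (0, 0) to each site:
  (1 − 0)² + (-3 − 0)² = 10
  (-4 − 0)² + (-2 − 0)² = 20
  (0 − 0)² + (-6 − 0)² = 36
  (1 − 0)² + (-6 − 0)² = 37
Minimum is attained by (1, -3), so q lies in its Voronoi cell.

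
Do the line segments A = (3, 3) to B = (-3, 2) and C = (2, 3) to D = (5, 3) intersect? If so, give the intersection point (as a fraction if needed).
Yes; intersection at (3, 3) (t = 0 on AB, s = 1/3 on CD)

Parametrize AB as A + t(B − A) = (3 + -6 t, 3 + -1 t) and CD as C + s(D − C) = (2 + 3 s, 3 + 0 s). Solve the linear system for (t, s). Determinant = -3 ≠ 0, so a unique intersection of the containing lines exists. Solution: t = 0, s = 1/3 — both in [0, 1], so the segments cross. Intersection point: (3, 3).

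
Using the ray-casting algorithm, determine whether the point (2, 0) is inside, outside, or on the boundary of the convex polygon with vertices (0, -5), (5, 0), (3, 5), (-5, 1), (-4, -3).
The point (2, 0) lies strictly inside the polygon

Cast a horizontal ray to the right from the query point and count how many polygon edges it crosses (each edge strictly once or zero times, handled with the usual half-open convention). 
Parity of crossings → odd ⇒ inside.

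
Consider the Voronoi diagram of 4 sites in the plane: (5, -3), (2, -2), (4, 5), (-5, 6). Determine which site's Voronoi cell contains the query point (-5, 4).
Nearest site = (-5, 6)

The Voronoi cell of site s contains exactly those query points closer to s than to any other site. Compute squared distances from q = (-5, 4) to each site:
  (-5 − -5)² + (6 − 4)² = 4
  (4 − -5)² + (5 − 4)² = 82
  (2 − -5)² + (-2 − 4)² = 85
  (5 − -5)² + (-3 − 4)² = 149
Minimum is attained by (-5, 6), so q lies in its Voronoi cell.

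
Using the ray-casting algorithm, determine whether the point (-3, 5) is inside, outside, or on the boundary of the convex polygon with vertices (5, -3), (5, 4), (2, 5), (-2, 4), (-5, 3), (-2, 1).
The point (-3, 5) lies strictly outside the polygon

Cast a horizontal ray to the right from the query point and count how many polygon edges it crosses (each edge strictly once or zero times, handled with the usual half-open convention). 
Parity of crossings → even ⇒ outside.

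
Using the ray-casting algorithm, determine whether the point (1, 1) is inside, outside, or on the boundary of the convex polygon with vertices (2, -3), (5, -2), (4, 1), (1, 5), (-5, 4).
The point (1, 1) lies strictly inside the polygon

Cast a horizontal ray to the right from the query point and count how many polygon edges it crosses (each edge strictly once or zero times, handled with the usual half-open convention). 
Parity of crossings → odd ⇒ inside.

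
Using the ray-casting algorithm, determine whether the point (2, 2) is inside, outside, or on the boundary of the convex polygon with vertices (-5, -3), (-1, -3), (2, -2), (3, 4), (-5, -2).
The point (2, 2) lies strictly inside the polygon

Cast a horizontal ray to the right from the query point and count how many polygon edges it crosses (each edge strictly once or zero times, handled with the usual half-open convention). 
Parity of crossings → odd ⇒ inside.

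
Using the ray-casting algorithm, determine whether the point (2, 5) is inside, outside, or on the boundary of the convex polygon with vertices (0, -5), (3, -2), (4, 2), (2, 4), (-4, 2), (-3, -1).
The point (2, 5) lies strictly outside the polygon

Cast a horizontal ray to the right from the query point and count how many polygon edges it crosses (each edge strictly once or zero times, handled with the usual half-open convention). 
Parity of crossings → even ⇒ outside.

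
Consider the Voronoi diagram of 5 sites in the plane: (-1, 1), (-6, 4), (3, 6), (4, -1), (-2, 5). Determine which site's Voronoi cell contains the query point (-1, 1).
Nearest site = (-1, 1)

The Voronoi cell of site s contains exactly those query points closer to s than to any other site. Compute squared distances from q = (-1, 1) to each site:
  (-1 − -1)² + (1 − 1)² = 0
  (-2 − -1)² + (5 − 1)² = 17
  (4 − -1)² + (-1 − 1)² = 29
  (-6 − -1)² + (4 − 1)² = 34
  (3 − -1)² + (6 − 1)² = 41
Minimum is attained by (-1, 1), so q lies in its Voronoi cell.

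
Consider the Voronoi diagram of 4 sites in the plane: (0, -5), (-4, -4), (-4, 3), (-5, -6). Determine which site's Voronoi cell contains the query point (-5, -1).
Nearest site = (-4, -4)

The Voronoi cell of site s contains exactly those query points closer to s than to any other site. Compute squared distances from q = (-5, -1) to each site:
  (-4 − -5)² + (-4 − -1)² = 10
  (-4 − -5)² + (3 − -1)² = 17
  (-5 − -5)² + (-6 − -1)² = 25
  (0 − -5)² + (-5 − -1)² = 41
Minimum is attained by (-4, -4), so q lies in its Voronoi cell.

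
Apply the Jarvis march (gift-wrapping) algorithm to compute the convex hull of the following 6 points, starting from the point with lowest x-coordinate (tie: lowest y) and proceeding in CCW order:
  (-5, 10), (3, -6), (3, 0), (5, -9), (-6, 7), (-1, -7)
Hull (CCW) = [(-6, 7), (-1, -7), (5, -9), (3, 0), (-5, 10)]

Jarvis march: at each step, from the current hull vertex p, select the next vertex q as the point such that every other point lies strictly to the left of (or on) the directed line p → q. (Equivalently: for every other point r, the cross product (q − p) × (r − p) ≥ 0.)
Starting point (lowest x, tie lowest y): (-6, 7). Wrap until returning to start. Resulting hull: (-6, 7), (-1, -7), (5, -9), (3, 0), (-5, 10).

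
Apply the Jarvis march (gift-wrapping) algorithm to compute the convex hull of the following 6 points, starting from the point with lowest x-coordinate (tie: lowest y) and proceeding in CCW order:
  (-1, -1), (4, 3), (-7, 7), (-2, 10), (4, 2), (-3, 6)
Hull (CCW) = [(-7, 7), (-1, -1), (4, 2), (4, 3), (-2, 10)]

Jarvis march: at each step, from the current hull vertex p, select the next vertex q as the point such that every other point lies strictly to the left of (or on) the directed line p → q. (Equivalently: for every other point r, the cross product (q − p) × (r − p) ≥ 0.)
Starting point (lowest x, tie lowest y): (-7, 7). Wrap until returning to start. Resulting hull: (-7, 7), (-1, -1), (4, 2), (4, 3), (-2, 10).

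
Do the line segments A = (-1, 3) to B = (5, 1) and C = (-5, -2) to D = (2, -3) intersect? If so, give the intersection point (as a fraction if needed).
No (intersection of containing lines falls outside at least one segment)

Parametrize and solve: t = 39/8, s = 19/4. At least one of these is outside [0, 1], so the segments do not intersect.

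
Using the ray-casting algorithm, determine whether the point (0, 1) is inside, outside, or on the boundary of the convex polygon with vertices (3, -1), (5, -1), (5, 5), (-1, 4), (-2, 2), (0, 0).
The point (0, 1) lies strictly inside the polygon

Cast a horizontal ray to the right from the query point and count how many polygon edges it crosses (each edge strictly once or zero times, handled with the usual half-open convention). 
Parity of crossings → odd ⇒ inside.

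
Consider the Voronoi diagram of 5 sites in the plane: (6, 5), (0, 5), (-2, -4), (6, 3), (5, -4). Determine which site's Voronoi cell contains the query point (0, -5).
Nearest site = (-2, -4)

The Voronoi cell of site s contains exactly those query points closer to s than to any other site. Compute squared distances from q = (0, -5) to each site:
  (-2 − 0)² + (-4 − -5)² = 5
  (5 − 0)² + (-4 − -5)² = 26
  (0 − 0)² + (5 − -5)² = 100
  (6 − 0)² + (3 − -5)² = 100
  (6 − 0)² + (5 − -5)² = 136
Minimum is attained by (-2, -4), so q lies in its Voronoi cell.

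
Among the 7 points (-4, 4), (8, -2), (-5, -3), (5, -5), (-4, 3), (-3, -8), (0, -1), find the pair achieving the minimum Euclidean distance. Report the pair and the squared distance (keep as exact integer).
Pair = ((-4, 4), (-4, 3)); squared distance = 1

Compute all C(7, 2) = 21 pairwise squared distances (x_i − x_j)² + (y_i − y_j)². The minimum is 1, attained by the pair ((-4, 4), (-4, 3)).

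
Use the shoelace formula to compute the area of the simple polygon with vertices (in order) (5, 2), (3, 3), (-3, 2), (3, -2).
Area = 20

Shoelace formula: Area = (1/2) |Σ_i (x_i · y_{i+1} − x_{i+1} · y_i)| (indices mod n). Compute each cross term:
  (5)(3) − (3)(2) = 9
  (3)(2) − (-3)(3) = 15
  (-3)(-2) − (3)(2) = 0
  (3)(2) − (5)(-2) = 16
Sum = 40, so (signed) Area = 40/2 = 20, |Area| = 20.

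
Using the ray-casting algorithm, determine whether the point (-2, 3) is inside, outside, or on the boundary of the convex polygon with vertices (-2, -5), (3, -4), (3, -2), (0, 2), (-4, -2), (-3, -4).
The point (-2, 3) lies strictly outside the polygon

Cast a horizontal ray to the right from the query point and count how many polygon edges it crosses (each edge strictly once or zero times, handled with the usual half-open convention). 
Parity of crossings → even ⇒ outside.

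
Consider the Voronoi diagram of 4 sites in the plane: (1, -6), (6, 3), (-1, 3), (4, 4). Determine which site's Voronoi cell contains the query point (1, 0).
Nearest site = (-1, 3)

The Voronoi cell of site s contains exactly those query points closer to s than to any other site. Compute squared distances from q = (1, 0) to each site:
  (-1 − 1)² + (3 − 0)² = 13
  (4 − 1)² + (4 − 0)² = 25
  (6 − 1)² + (3 − 0)² = 34
  (1 − 1)² + (-6 − 0)² = 36
Minimum is attained by (-1, 3), so q lies in its Voronoi cell.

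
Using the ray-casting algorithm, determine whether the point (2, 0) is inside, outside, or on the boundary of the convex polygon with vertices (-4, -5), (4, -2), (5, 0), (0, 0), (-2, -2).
The point (2, 0) lies on the polygon boundary

Boundary check: the query satisfies the collinearity and bounding-box conditions for some polygon edge, so it lies exactly on the boundary.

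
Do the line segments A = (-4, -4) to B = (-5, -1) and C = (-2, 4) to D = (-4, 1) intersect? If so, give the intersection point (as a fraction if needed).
No (intersection of containing lines falls outside at least one segment)

Parametrize and solve: t = 10/9, s = 14/9. At least one of these is outside [0, 1], so the segments do not intersect.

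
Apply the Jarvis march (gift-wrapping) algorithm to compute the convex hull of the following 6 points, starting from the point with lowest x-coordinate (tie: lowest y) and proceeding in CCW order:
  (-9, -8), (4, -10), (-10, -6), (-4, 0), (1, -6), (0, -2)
Hull (CCW) = [(-10, -6), (-9, -8), (4, -10), (0, -2), (-4, 0)]

Jarvis march: at each step, from the current hull vertex p, select the next vertex q as the point such that every other point lies strictly to the left of (or on) the directed line p → q. (Equivalently: for every other point r, the cross product (q − p) × (r − p) ≥ 0.)
Starting point (lowest x, tie lowest y): (-10, -6). Wrap until returning to start. Resulting hull: (-10, -6), (-9, -8), (4, -10), (0, -2), (-4, 0).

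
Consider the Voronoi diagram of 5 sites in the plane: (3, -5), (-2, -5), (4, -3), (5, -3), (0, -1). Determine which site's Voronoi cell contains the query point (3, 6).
Nearest site = (0, -1)

The Voronoi cell of site s contains exactly those query points closer to s than to any other site. Compute squared distances from q = (3, 6) to each site:
  (0 − 3)² + (-1 − 6)² = 58
  (4 − 3)² + (-3 − 6)² = 82
  (5 − 3)² + (-3 − 6)² = 85
  (3 − 3)² + (-5 − 6)² = 121
  (-2 − 3)² + (-5 − 6)² = 146
Minimum is attained by (0, -1), so q lies in its Voronoi cell.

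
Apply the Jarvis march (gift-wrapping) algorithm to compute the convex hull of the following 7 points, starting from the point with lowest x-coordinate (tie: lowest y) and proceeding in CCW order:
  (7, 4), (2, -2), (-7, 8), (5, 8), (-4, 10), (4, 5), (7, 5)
Hull (CCW) = [(-7, 8), (2, -2), (7, 4), (7, 5), (5, 8), (-4, 10)]

Jarvis march: at each step, from the current hull vertex p, select the next vertex q as the point such that every other point lies strictly to the left of (or on) the directed line p → q. (Equivalently: for every other point r, the cross product (q − p) × (r − p) ≥ 0.)
Starting point (lowest x, tie lowest y): (-7, 8). Wrap until returning to start. Resulting hull: (-7, 8), (2, -2), (7, 4), (7, 5), (5, 8), (-4, 10).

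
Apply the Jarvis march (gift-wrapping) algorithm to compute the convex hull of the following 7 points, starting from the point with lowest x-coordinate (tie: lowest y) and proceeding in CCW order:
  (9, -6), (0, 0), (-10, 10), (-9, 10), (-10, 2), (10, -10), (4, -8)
Hull (CCW) = [(-10, 2), (4, -8), (10, -10), (9, -6), (-9, 10), (-10, 10)]

Jarvis march: at each step, from the current hull vertex p, select the next vertex q as the point such that every other point lies strictly to the left of (or on) the directed line p → q. (Equivalently: for every other point r, the cross product (q − p) × (r − p) ≥ 0.)
Starting point (lowest x, tie lowest y): (-10, 2). Wrap until returning to start. Resulting hull: (-10, 2), (4, -8), (10, -10), (9, -6), (-9, 10), (-10, 10).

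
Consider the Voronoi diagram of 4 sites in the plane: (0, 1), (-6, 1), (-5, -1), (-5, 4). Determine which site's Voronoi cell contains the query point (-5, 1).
Nearest site = (-6, 1)

The Voronoi cell of site s contains exactly those query points closer to s than to any other site. Compute squared distances from q = (-5, 1) to each site:
  (-6 − -5)² + (1 − 1)² = 1
  (-5 − -5)² + (-1 − 1)² = 4
  (-5 − -5)² + (4 − 1)² = 9
  (0 − -5)² + (1 − 1)² = 25
Minimum is attained by (-6, 1), so q lies in its Voronoi cell.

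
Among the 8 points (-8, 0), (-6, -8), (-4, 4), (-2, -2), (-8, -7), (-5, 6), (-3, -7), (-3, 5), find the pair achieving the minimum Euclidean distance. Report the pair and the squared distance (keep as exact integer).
Pair = ((-4, 4), (-3, 5)); squared distance = 2

Compute all C(8, 2) = 28 pairwise squared distances (x_i − x_j)² + (y_i − y_j)². The minimum is 2, attained by the pair ((-4, 4), (-3, 5)).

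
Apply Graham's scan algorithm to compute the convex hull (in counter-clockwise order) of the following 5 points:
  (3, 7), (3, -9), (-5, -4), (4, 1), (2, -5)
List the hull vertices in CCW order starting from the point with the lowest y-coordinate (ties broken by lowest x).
Hull (CCW) = [(3, -9), (4, 1), (3, 7), (-5, -4)]

Graham scan procedure:
  1. Find the pivot p₀ = point with lowest y (tie → lowest x): (3, -9).
  2. Sort the remaining points by polar angle around p₀.
  3. Walk through sorted points, maintaining a stack; pop the top while the last three entries make a non-left turn (cross product ≤ 0).
  4. Final stack is the convex hull in CCW order: (3, -9), (4, 1), (3, 7), (-5, -4).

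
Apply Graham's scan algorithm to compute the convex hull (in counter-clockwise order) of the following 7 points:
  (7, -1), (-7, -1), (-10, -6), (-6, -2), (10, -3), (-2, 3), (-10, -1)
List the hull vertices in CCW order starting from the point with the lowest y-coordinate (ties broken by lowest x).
Hull (CCW) = [(-10, -6), (10, -3), (7, -1), (-2, 3), (-10, -1)]

Graham scan procedure:
  1. Find the pivot p₀ = point with lowest y (tie → lowest x): (-10, -6).
  2. Sort the remaining points by polar angle around p₀.
  3. Walk through sorted points, maintaining a stack; pop the top while the last three entries make a non-left turn (cross product ≤ 0).
  4. Final stack is the convex hull in CCW order: (-10, -6), (10, -3), (7, -1), (-2, 3), (-10, -1).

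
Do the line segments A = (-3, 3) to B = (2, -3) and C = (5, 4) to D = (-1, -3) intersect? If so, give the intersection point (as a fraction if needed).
Yes; intersection at (37/71, -87/71) (t = 50/71 on AB, s = 53/71 on CD)

Parametrize AB as A + t(B − A) = (-3 + 5 t, 3 + -6 t) and CD as C + s(D − C) = (5 + -6 s, 4 + -7 s). Solve the linear system for (t, s). Determinant = 71 ≠ 0, so a unique intersection of the containing lines exists. Solution: t = 50/71, s = 53/71 — both in [0, 1], so the segments cross. Intersection point: (37/71, -87/71).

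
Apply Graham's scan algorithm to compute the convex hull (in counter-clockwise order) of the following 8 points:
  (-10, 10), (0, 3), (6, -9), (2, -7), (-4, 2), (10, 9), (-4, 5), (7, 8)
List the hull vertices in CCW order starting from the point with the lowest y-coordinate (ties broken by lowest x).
Hull (CCW) = [(6, -9), (10, 9), (-10, 10), (2, -7)]

Graham scan procedure:
  1. Find the pivot p₀ = point with lowest y (tie → lowest x): (6, -9).
  2. Sort the remaining points by polar angle around p₀.
  3. Walk through sorted points, maintaining a stack; pop the top while the last three entries make a non-left turn (cross product ≤ 0).
  4. Final stack is the convex hull in CCW order: (6, -9), (10, 9), (-10, 10), (2, -7).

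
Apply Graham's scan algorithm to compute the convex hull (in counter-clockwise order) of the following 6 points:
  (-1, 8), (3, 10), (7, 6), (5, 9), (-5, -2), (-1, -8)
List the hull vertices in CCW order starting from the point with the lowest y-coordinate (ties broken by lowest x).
Hull (CCW) = [(-1, -8), (7, 6), (5, 9), (3, 10), (-1, 8), (-5, -2)]

Graham scan procedure:
  1. Find the pivot p₀ = point with lowest y (tie → lowest x): (-1, -8).
  2. Sort the remaining points by polar angle around p₀.
  3. Walk through sorted points, maintaining a stack; pop the top while the last three entries make a non-left turn (cross product ≤ 0).
  4. Final stack is the convex hull in CCW order: (-1, -8), (7, 6), (5, 9), (3, 10), (-1, 8), (-5, -2).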